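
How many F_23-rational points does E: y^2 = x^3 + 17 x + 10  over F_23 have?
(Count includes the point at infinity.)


For each x in F_23, count y with y^2 = x^3 + 17 x + 10 mod 23:
  x = 2: RHS = 6, y in [11, 12]  -> 2 point(s)
  x = 4: RHS = 4, y in [2, 21]  -> 2 point(s)
  x = 5: RHS = 13, y in [6, 17]  -> 2 point(s)
  x = 6: RHS = 6, y in [11, 12]  -> 2 point(s)
  x = 7: RHS = 12, y in [9, 14]  -> 2 point(s)
  x = 9: RHS = 18, y in [8, 15]  -> 2 point(s)
  x = 13: RHS = 13, y in [6, 17]  -> 2 point(s)
  x = 14: RHS = 2, y in [5, 18]  -> 2 point(s)
  x = 15: RHS = 6, y in [11, 12]  -> 2 point(s)
  x = 16: RHS = 8, y in [10, 13]  -> 2 point(s)
  x = 19: RHS = 16, y in [4, 19]  -> 2 point(s)
  x = 20: RHS = 1, y in [1, 22]  -> 2 point(s)
Affine points: 24. Add the point at infinity: total = 25.

#E(F_23) = 25


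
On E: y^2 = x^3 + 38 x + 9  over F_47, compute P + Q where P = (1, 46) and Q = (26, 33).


P != Q, so use the chord formula.
s = (y2 - y1) / (x2 - x1) = (34) / (25) mod 47 = 7
x3 = s^2 - x1 - x2 mod 47 = 7^2 - 1 - 26 = 22
y3 = s (x1 - x3) - y1 mod 47 = 7 * (1 - 22) - 46 = 42

P + Q = (22, 42)


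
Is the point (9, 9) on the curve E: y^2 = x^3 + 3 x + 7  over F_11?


Check whether y^2 = x^3 + 3 x + 7 (mod 11) for (x, y) = (9, 9).
LHS: y^2 = 9^2 mod 11 = 4
RHS: x^3 + 3 x + 7 = 9^3 + 3*9 + 7 mod 11 = 4
LHS = RHS

Yes, on the curve


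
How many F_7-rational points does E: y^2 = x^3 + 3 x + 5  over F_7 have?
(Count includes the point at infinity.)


For each x in F_7, count y with y^2 = x^3 + 3 x + 5 mod 7:
  x = 1: RHS = 2, y in [3, 4]  -> 2 point(s)
  x = 4: RHS = 4, y in [2, 5]  -> 2 point(s)
  x = 6: RHS = 1, y in [1, 6]  -> 2 point(s)
Affine points: 6. Add the point at infinity: total = 7.

#E(F_7) = 7


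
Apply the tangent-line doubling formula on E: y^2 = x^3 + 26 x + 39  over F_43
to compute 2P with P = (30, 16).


Doubling: s = (3 x1^2 + a) / (2 y1)
s = (3*30^2 + 26) / (2*16) mod 43 = 18
x3 = s^2 - 2 x1 mod 43 = 18^2 - 2*30 = 6
y3 = s (x1 - x3) - y1 mod 43 = 18 * (30 - 6) - 16 = 29

2P = (6, 29)


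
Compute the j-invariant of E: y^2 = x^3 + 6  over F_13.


Delta = -16(4 a^3 + 27 b^2) mod 13 = 9
-1728 * (4 a)^3 = -1728 * (4*0)^3 mod 13 = 0
j = 0 * 9^(-1) mod 13 = 0

j = 0 (mod 13)


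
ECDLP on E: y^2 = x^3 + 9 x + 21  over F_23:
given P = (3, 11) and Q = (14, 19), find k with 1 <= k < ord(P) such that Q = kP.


Enumerate multiples of P until we hit Q = (14, 19):
  1P = (3, 11)
  2P = (2, 22)
  3P = (1, 13)
  4P = (20, 6)
  5P = (9, 7)
  6P = (14, 4)
  7P = (18, 9)
  8P = (15, 9)
  9P = (21, 15)
  10P = (7, 6)
  11P = (16, 11)
  12P = (4, 12)
  13P = (17, 21)
  14P = (19, 17)
  15P = (13, 14)
  16P = (11, 5)
  17P = (11, 18)
  18P = (13, 9)
  19P = (19, 6)
  20P = (17, 2)
  21P = (4, 11)
  22P = (16, 12)
  23P = (7, 17)
  24P = (21, 8)
  25P = (15, 14)
  26P = (18, 14)
  27P = (14, 19)
Match found at i = 27.

k = 27


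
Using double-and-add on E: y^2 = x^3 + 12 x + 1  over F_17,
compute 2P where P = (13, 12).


k = 2 = 10_2 (binary, LSB first: 01)
Double-and-add from P = (13, 12):
  bit 0 = 0: acc unchanged = O
  bit 1 = 1: acc = O + (10, 4) = (10, 4)

2P = (10, 4)


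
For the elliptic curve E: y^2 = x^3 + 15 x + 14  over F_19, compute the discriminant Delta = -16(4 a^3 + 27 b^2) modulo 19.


4 a^3 + 27 b^2 = 4*15^3 + 27*14^2 = 13500 + 5292 = 18792
Delta = -16 * (18792) = -300672
Delta mod 19 = 3

Delta = 3 (mod 19)


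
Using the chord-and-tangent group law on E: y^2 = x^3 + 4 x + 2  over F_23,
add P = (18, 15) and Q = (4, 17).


P != Q, so use the chord formula.
s = (y2 - y1) / (x2 - x1) = (2) / (9) mod 23 = 13
x3 = s^2 - x1 - x2 mod 23 = 13^2 - 18 - 4 = 9
y3 = s (x1 - x3) - y1 mod 23 = 13 * (18 - 9) - 15 = 10

P + Q = (9, 10)


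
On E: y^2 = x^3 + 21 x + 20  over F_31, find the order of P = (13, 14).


Compute successive multiples of P until we hit O:
  1P = (13, 14)
  2P = (12, 27)
  3P = (20, 15)
  4P = (17, 12)
  5P = (9, 15)
  6P = (11, 1)
  7P = (26, 10)
  8P = (2, 16)
  ... (continuing to 37P)
  37P = O

ord(P) = 37


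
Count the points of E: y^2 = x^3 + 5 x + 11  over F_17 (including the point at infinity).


For each x in F_17, count y with y^2 = x^3 + 5 x + 11 mod 17:
  x = 1: RHS = 0, y in [0]  -> 1 point(s)
  x = 3: RHS = 2, y in [6, 11]  -> 2 point(s)
  x = 5: RHS = 8, y in [5, 12]  -> 2 point(s)
  x = 6: RHS = 2, y in [6, 11]  -> 2 point(s)
  x = 7: RHS = 15, y in [7, 10]  -> 2 point(s)
  x = 8: RHS = 2, y in [6, 11]  -> 2 point(s)
Affine points: 11. Add the point at infinity: total = 12.

#E(F_17) = 12


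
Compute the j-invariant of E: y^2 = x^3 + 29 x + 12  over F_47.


Delta = -16(4 a^3 + 27 b^2) mod 47 = 41
-1728 * (4 a)^3 = -1728 * (4*29)^3 mod 47 = 4
j = 4 * 41^(-1) mod 47 = 15

j = 15 (mod 47)


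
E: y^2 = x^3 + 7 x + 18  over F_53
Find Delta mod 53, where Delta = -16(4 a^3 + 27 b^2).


4 a^3 + 27 b^2 = 4*7^3 + 27*18^2 = 1372 + 8748 = 10120
Delta = -16 * (10120) = -161920
Delta mod 53 = 48

Delta = 48 (mod 53)


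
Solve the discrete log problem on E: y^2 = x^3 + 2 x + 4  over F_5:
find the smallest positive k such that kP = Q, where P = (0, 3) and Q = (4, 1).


Enumerate multiples of P until we hit Q = (4, 1):
  1P = (0, 3)
  2P = (4, 4)
  3P = (2, 4)
  4P = (2, 1)
  5P = (4, 1)
Match found at i = 5.

k = 5


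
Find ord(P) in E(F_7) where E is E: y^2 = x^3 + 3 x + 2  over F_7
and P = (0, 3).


Compute successive multiples of P until we hit O:
  1P = (0, 3)
  2P = (2, 3)
  3P = (5, 4)
  4P = (4, 6)
  5P = (4, 1)
  6P = (5, 3)
  7P = (2, 4)
  8P = (0, 4)
  ... (continuing to 9P)
  9P = O

ord(P) = 9


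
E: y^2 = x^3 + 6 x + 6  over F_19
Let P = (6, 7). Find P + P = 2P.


Doubling: s = (3 x1^2 + a) / (2 y1)
s = (3*6^2 + 6) / (2*7) mod 19 = 0
x3 = s^2 - 2 x1 mod 19 = 0^2 - 2*6 = 7
y3 = s (x1 - x3) - y1 mod 19 = 0 * (6 - 7) - 7 = 12

2P = (7, 12)


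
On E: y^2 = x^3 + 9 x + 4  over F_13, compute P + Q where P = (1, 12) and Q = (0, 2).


P != Q, so use the chord formula.
s = (y2 - y1) / (x2 - x1) = (3) / (12) mod 13 = 10
x3 = s^2 - x1 - x2 mod 13 = 10^2 - 1 - 0 = 8
y3 = s (x1 - x3) - y1 mod 13 = 10 * (1 - 8) - 12 = 9

P + Q = (8, 9)


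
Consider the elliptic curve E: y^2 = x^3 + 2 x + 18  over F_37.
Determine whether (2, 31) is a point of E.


Check whether y^2 = x^3 + 2 x + 18 (mod 37) for (x, y) = (2, 31).
LHS: y^2 = 31^2 mod 37 = 36
RHS: x^3 + 2 x + 18 = 2^3 + 2*2 + 18 mod 37 = 30
LHS != RHS

No, not on the curve


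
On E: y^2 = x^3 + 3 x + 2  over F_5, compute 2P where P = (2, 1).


k = 2 = 10_2 (binary, LSB first: 01)
Double-and-add from P = (2, 1):
  bit 0 = 0: acc unchanged = O
  bit 1 = 1: acc = O + (1, 4) = (1, 4)

2P = (1, 4)


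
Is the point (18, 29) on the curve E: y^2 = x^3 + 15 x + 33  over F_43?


Check whether y^2 = x^3 + 15 x + 33 (mod 43) for (x, y) = (18, 29).
LHS: y^2 = 29^2 mod 43 = 24
RHS: x^3 + 15 x + 33 = 18^3 + 15*18 + 33 mod 43 = 29
LHS != RHS

No, not on the curve


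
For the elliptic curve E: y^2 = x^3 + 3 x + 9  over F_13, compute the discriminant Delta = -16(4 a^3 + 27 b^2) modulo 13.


4 a^3 + 27 b^2 = 4*3^3 + 27*9^2 = 108 + 2187 = 2295
Delta = -16 * (2295) = -36720
Delta mod 13 = 5

Delta = 5 (mod 13)


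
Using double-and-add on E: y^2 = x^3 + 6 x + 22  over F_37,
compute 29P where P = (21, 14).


k = 29 = 11101_2 (binary, LSB first: 10111)
Double-and-add from P = (21, 14):
  bit 0 = 1: acc = O + (21, 14) = (21, 14)
  bit 1 = 0: acc unchanged = (21, 14)
  bit 2 = 1: acc = (21, 14) + (8, 29) = (24, 35)
  bit 3 = 1: acc = (24, 35) + (14, 36) = (9, 19)
  bit 4 = 1: acc = (9, 19) + (10, 34) = (21, 23)

29P = (21, 23)


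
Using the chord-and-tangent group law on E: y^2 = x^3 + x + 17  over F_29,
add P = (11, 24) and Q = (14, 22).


P != Q, so use the chord formula.
s = (y2 - y1) / (x2 - x1) = (27) / (3) mod 29 = 9
x3 = s^2 - x1 - x2 mod 29 = 9^2 - 11 - 14 = 27
y3 = s (x1 - x3) - y1 mod 29 = 9 * (11 - 27) - 24 = 6

P + Q = (27, 6)


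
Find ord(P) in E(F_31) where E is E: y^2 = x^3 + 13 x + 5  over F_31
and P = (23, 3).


Compute successive multiples of P until we hit O:
  1P = (23, 3)
  2P = (20, 22)
  3P = (4, 11)
  4P = (1, 22)
  5P = (26, 1)
  6P = (10, 9)
  7P = (5, 3)
  8P = (3, 28)
  ... (continuing to 19P)
  19P = O

ord(P) = 19


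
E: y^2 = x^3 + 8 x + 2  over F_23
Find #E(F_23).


For each x in F_23, count y with y^2 = x^3 + 8 x + 2 mod 23:
  x = 0: RHS = 2, y in [5, 18]  -> 2 point(s)
  x = 2: RHS = 3, y in [7, 16]  -> 2 point(s)
  x = 4: RHS = 6, y in [11, 12]  -> 2 point(s)
  x = 5: RHS = 6, y in [11, 12]  -> 2 point(s)
  x = 6: RHS = 13, y in [6, 17]  -> 2 point(s)
  x = 8: RHS = 3, y in [7, 16]  -> 2 point(s)
  x = 10: RHS = 1, y in [1, 22]  -> 2 point(s)
  x = 11: RHS = 18, y in [8, 15]  -> 2 point(s)
  x = 12: RHS = 9, y in [3, 20]  -> 2 point(s)
  x = 13: RHS = 3, y in [7, 16]  -> 2 point(s)
  x = 14: RHS = 6, y in [11, 12]  -> 2 point(s)
  x = 15: RHS = 1, y in [1, 22]  -> 2 point(s)
  x = 21: RHS = 1, y in [1, 22]  -> 2 point(s)
  x = 22: RHS = 16, y in [4, 19]  -> 2 point(s)
Affine points: 28. Add the point at infinity: total = 29.

#E(F_23) = 29


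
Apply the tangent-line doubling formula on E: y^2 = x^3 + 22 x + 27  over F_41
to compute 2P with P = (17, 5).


Doubling: s = (3 x1^2 + a) / (2 y1)
s = (3*17^2 + 22) / (2*5) mod 41 = 11
x3 = s^2 - 2 x1 mod 41 = 11^2 - 2*17 = 5
y3 = s (x1 - x3) - y1 mod 41 = 11 * (17 - 5) - 5 = 4

2P = (5, 4)


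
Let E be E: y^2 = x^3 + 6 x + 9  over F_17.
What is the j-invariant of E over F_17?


Delta = -16(4 a^3 + 27 b^2) mod 17 = 8
-1728 * (4 a)^3 = -1728 * (4*6)^3 mod 17 = 1
j = 1 * 8^(-1) mod 17 = 15

j = 15 (mod 17)


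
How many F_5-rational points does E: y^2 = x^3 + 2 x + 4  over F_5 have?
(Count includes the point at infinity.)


For each x in F_5, count y with y^2 = x^3 + 2 x + 4 mod 5:
  x = 0: RHS = 4, y in [2, 3]  -> 2 point(s)
  x = 2: RHS = 1, y in [1, 4]  -> 2 point(s)
  x = 4: RHS = 1, y in [1, 4]  -> 2 point(s)
Affine points: 6. Add the point at infinity: total = 7.

#E(F_5) = 7


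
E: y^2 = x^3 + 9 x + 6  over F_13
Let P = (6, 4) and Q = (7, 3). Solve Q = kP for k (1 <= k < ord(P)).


Enumerate multiples of P until we hit Q = (7, 3):
  1P = (6, 4)
  2P = (1, 9)
  3P = (7, 10)
  4P = (10, 11)
  5P = (9, 7)
  6P = (12, 3)
  7P = (12, 10)
  8P = (9, 6)
  9P = (10, 2)
  10P = (7, 3)
Match found at i = 10.

k = 10


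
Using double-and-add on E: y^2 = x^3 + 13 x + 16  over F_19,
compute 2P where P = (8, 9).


k = 2 = 10_2 (binary, LSB first: 01)
Double-and-add from P = (8, 9):
  bit 0 = 0: acc unchanged = O
  bit 1 = 1: acc = O + (0, 4) = (0, 4)

2P = (0, 4)


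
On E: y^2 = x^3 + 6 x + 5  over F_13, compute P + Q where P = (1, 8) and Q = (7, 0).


P != Q, so use the chord formula.
s = (y2 - y1) / (x2 - x1) = (5) / (6) mod 13 = 3
x3 = s^2 - x1 - x2 mod 13 = 3^2 - 1 - 7 = 1
y3 = s (x1 - x3) - y1 mod 13 = 3 * (1 - 1) - 8 = 5

P + Q = (1, 5)


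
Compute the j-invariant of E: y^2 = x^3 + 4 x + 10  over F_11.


Delta = -16(4 a^3 + 27 b^2) mod 11 = 4
-1728 * (4 a)^3 = -1728 * (4*4)^3 mod 11 = 7
j = 7 * 4^(-1) mod 11 = 10

j = 10 (mod 11)


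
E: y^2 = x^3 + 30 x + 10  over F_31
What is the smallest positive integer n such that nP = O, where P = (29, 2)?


Compute successive multiples of P until we hit O:
  1P = (29, 2)
  2P = (29, 29)
  3P = O

ord(P) = 3


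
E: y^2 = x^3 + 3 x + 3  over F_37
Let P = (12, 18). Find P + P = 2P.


Doubling: s = (3 x1^2 + a) / (2 y1)
s = (3*12^2 + 3) / (2*18) mod 37 = 9
x3 = s^2 - 2 x1 mod 37 = 9^2 - 2*12 = 20
y3 = s (x1 - x3) - y1 mod 37 = 9 * (12 - 20) - 18 = 21

2P = (20, 21)


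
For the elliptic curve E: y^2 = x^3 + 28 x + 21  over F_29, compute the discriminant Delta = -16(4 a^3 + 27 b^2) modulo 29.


4 a^3 + 27 b^2 = 4*28^3 + 27*21^2 = 87808 + 11907 = 99715
Delta = -16 * (99715) = -1595440
Delta mod 29 = 24

Delta = 24 (mod 29)


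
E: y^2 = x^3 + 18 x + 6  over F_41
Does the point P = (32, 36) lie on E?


Check whether y^2 = x^3 + 18 x + 6 (mod 41) for (x, y) = (32, 36).
LHS: y^2 = 36^2 mod 41 = 25
RHS: x^3 + 18 x + 6 = 32^3 + 18*32 + 6 mod 41 = 17
LHS != RHS

No, not on the curve


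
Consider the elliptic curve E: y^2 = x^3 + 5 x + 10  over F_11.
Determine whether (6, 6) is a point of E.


Check whether y^2 = x^3 + 5 x + 10 (mod 11) for (x, y) = (6, 6).
LHS: y^2 = 6^2 mod 11 = 3
RHS: x^3 + 5 x + 10 = 6^3 + 5*6 + 10 mod 11 = 3
LHS = RHS

Yes, on the curve


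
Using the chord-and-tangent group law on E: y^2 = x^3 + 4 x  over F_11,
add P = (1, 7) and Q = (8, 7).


P != Q, so use the chord formula.
s = (y2 - y1) / (x2 - x1) = (0) / (7) mod 11 = 0
x3 = s^2 - x1 - x2 mod 11 = 0^2 - 1 - 8 = 2
y3 = s (x1 - x3) - y1 mod 11 = 0 * (1 - 2) - 7 = 4

P + Q = (2, 4)


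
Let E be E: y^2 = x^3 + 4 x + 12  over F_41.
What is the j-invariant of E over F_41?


Delta = -16(4 a^3 + 27 b^2) mod 41 = 34
-1728 * (4 a)^3 = -1728 * (4*4)^3 mod 41 = 24
j = 24 * 34^(-1) mod 41 = 20

j = 20 (mod 41)


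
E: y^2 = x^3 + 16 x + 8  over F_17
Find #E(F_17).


For each x in F_17, count y with y^2 = x^3 + 16 x + 8 mod 17:
  x = 0: RHS = 8, y in [5, 12]  -> 2 point(s)
  x = 1: RHS = 8, y in [5, 12]  -> 2 point(s)
  x = 3: RHS = 15, y in [7, 10]  -> 2 point(s)
  x = 4: RHS = 0, y in [0]  -> 1 point(s)
  x = 5: RHS = 9, y in [3, 14]  -> 2 point(s)
  x = 7: RHS = 4, y in [2, 15]  -> 2 point(s)
  x = 8: RHS = 2, y in [6, 11]  -> 2 point(s)
  x = 11: RHS = 2, y in [6, 11]  -> 2 point(s)
  x = 13: RHS = 16, y in [4, 13]  -> 2 point(s)
  x = 14: RHS = 1, y in [1, 16]  -> 2 point(s)
  x = 15: RHS = 2, y in [6, 11]  -> 2 point(s)
  x = 16: RHS = 8, y in [5, 12]  -> 2 point(s)
Affine points: 23. Add the point at infinity: total = 24.

#E(F_17) = 24


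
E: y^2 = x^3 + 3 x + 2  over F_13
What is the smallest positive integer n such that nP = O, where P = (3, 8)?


Compute successive multiples of P until we hit O:
  1P = (3, 8)
  2P = (3, 5)
  3P = O

ord(P) = 3


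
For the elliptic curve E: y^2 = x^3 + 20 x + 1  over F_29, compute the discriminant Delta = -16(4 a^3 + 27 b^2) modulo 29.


4 a^3 + 27 b^2 = 4*20^3 + 27*1^2 = 32000 + 27 = 32027
Delta = -16 * (32027) = -512432
Delta mod 29 = 27

Delta = 27 (mod 29)


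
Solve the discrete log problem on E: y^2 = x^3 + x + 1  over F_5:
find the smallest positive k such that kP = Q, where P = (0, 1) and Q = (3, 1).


Enumerate multiples of P until we hit Q = (3, 1):
  1P = (0, 1)
  2P = (4, 2)
  3P = (2, 1)
  4P = (3, 4)
  5P = (3, 1)
Match found at i = 5.

k = 5


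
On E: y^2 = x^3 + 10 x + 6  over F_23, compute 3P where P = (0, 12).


k = 3 = 11_2 (binary, LSB first: 11)
Double-and-add from P = (0, 12):
  bit 0 = 1: acc = O + (0, 12) = (0, 12)
  bit 1 = 1: acc = (0, 12) + (8, 0) = (0, 11)

3P = (0, 11)


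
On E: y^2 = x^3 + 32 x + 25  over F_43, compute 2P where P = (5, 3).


Doubling: s = (3 x1^2 + a) / (2 y1)
s = (3*5^2 + 32) / (2*3) mod 43 = 25
x3 = s^2 - 2 x1 mod 43 = 25^2 - 2*5 = 13
y3 = s (x1 - x3) - y1 mod 43 = 25 * (5 - 13) - 3 = 12

2P = (13, 12)


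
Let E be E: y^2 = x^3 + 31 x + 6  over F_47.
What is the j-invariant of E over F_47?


Delta = -16(4 a^3 + 27 b^2) mod 47 = 30
-1728 * (4 a)^3 = -1728 * (4*31)^3 mod 47 = 7
j = 7 * 30^(-1) mod 47 = 30

j = 30 (mod 47)


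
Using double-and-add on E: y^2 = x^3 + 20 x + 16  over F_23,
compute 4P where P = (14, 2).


k = 4 = 100_2 (binary, LSB first: 001)
Double-and-add from P = (14, 2):
  bit 0 = 0: acc unchanged = O
  bit 1 = 0: acc unchanged = O
  bit 2 = 1: acc = O + (11, 16) = (11, 16)

4P = (11, 16)


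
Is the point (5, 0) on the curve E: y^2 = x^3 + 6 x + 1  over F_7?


Check whether y^2 = x^3 + 6 x + 1 (mod 7) for (x, y) = (5, 0).
LHS: y^2 = 0^2 mod 7 = 0
RHS: x^3 + 6 x + 1 = 5^3 + 6*5 + 1 mod 7 = 2
LHS != RHS

No, not on the curve


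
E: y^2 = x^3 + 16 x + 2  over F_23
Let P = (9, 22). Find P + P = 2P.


Doubling: s = (3 x1^2 + a) / (2 y1)
s = (3*9^2 + 16) / (2*22) mod 23 = 20
x3 = s^2 - 2 x1 mod 23 = 20^2 - 2*9 = 14
y3 = s (x1 - x3) - y1 mod 23 = 20 * (9 - 14) - 22 = 16

2P = (14, 16)


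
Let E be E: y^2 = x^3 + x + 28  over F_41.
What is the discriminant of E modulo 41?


4 a^3 + 27 b^2 = 4*1^3 + 27*28^2 = 4 + 21168 = 21172
Delta = -16 * (21172) = -338752
Delta mod 41 = 31

Delta = 31 (mod 41)


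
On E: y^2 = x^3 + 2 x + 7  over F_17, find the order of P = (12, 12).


Compute successive multiples of P until we hit O:
  1P = (12, 12)
  2P = (12, 5)
  3P = O

ord(P) = 3


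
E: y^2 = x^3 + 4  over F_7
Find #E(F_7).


For each x in F_7, count y with y^2 = x^3 + 0 x + 4 mod 7:
  x = 0: RHS = 4, y in [2, 5]  -> 2 point(s)
Affine points: 2. Add the point at infinity: total = 3.

#E(F_7) = 3


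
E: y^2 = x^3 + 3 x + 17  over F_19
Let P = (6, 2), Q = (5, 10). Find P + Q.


P != Q, so use the chord formula.
s = (y2 - y1) / (x2 - x1) = (8) / (18) mod 19 = 11
x3 = s^2 - x1 - x2 mod 19 = 11^2 - 6 - 5 = 15
y3 = s (x1 - x3) - y1 mod 19 = 11 * (6 - 15) - 2 = 13

P + Q = (15, 13)


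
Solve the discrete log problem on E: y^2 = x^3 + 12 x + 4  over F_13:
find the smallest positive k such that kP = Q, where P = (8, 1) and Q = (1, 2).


Enumerate multiples of P until we hit Q = (1, 2):
  1P = (8, 1)
  2P = (1, 11)
  3P = (1, 2)
Match found at i = 3.

k = 3


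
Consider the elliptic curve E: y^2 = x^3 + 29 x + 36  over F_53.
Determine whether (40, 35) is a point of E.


Check whether y^2 = x^3 + 29 x + 36 (mod 53) for (x, y) = (40, 35).
LHS: y^2 = 35^2 mod 53 = 6
RHS: x^3 + 29 x + 36 = 40^3 + 29*40 + 36 mod 53 = 6
LHS = RHS

Yes, on the curve


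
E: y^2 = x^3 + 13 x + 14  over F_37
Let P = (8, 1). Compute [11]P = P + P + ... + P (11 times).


k = 11 = 1011_2 (binary, LSB first: 1101)
Double-and-add from P = (8, 1):
  bit 0 = 1: acc = O + (8, 1) = (8, 1)
  bit 1 = 1: acc = (8, 1) + (10, 16) = (29, 8)
  bit 2 = 0: acc unchanged = (29, 8)
  bit 3 = 1: acc = (29, 8) + (24, 33) = (9, 3)

11P = (9, 3)


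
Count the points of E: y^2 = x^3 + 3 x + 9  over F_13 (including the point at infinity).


For each x in F_13, count y with y^2 = x^3 + 3 x + 9 mod 13:
  x = 0: RHS = 9, y in [3, 10]  -> 2 point(s)
  x = 1: RHS = 0, y in [0]  -> 1 point(s)
  x = 2: RHS = 10, y in [6, 7]  -> 2 point(s)
  x = 6: RHS = 9, y in [3, 10]  -> 2 point(s)
  x = 7: RHS = 9, y in [3, 10]  -> 2 point(s)
  x = 8: RHS = 12, y in [5, 8]  -> 2 point(s)
  x = 10: RHS = 12, y in [5, 8]  -> 2 point(s)
Affine points: 13. Add the point at infinity: total = 14.

#E(F_13) = 14


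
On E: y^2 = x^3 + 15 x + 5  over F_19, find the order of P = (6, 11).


Compute successive multiples of P until we hit O:
  1P = (6, 11)
  2P = (16, 16)
  3P = (2, 10)
  4P = (17, 10)
  5P = (7, 15)
  6P = (3, 1)
  7P = (0, 9)
  8P = (11, 0)
  ... (continuing to 16P)
  16P = O

ord(P) = 16


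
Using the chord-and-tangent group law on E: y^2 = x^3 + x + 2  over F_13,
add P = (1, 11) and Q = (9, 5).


P != Q, so use the chord formula.
s = (y2 - y1) / (x2 - x1) = (7) / (8) mod 13 = 9
x3 = s^2 - x1 - x2 mod 13 = 9^2 - 1 - 9 = 6
y3 = s (x1 - x3) - y1 mod 13 = 9 * (1 - 6) - 11 = 9

P + Q = (6, 9)


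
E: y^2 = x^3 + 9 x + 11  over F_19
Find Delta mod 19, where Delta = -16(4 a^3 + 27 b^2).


4 a^3 + 27 b^2 = 4*9^3 + 27*11^2 = 2916 + 3267 = 6183
Delta = -16 * (6183) = -98928
Delta mod 19 = 5

Delta = 5 (mod 19)


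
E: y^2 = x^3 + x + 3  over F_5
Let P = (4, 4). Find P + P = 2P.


Doubling: s = (3 x1^2 + a) / (2 y1)
s = (3*4^2 + 1) / (2*4) mod 5 = 3
x3 = s^2 - 2 x1 mod 5 = 3^2 - 2*4 = 1
y3 = s (x1 - x3) - y1 mod 5 = 3 * (4 - 1) - 4 = 0

2P = (1, 0)


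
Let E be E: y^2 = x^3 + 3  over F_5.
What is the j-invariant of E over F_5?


Delta = -16(4 a^3 + 27 b^2) mod 5 = 2
-1728 * (4 a)^3 = -1728 * (4*0)^3 mod 5 = 0
j = 0 * 2^(-1) mod 5 = 0

j = 0 (mod 5)


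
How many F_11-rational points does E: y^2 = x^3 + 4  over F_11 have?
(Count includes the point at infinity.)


For each x in F_11, count y with y^2 = x^3 + 0 x + 4 mod 11:
  x = 0: RHS = 4, y in [2, 9]  -> 2 point(s)
  x = 1: RHS = 5, y in [4, 7]  -> 2 point(s)
  x = 2: RHS = 1, y in [1, 10]  -> 2 point(s)
  x = 3: RHS = 9, y in [3, 8]  -> 2 point(s)
  x = 6: RHS = 0, y in [0]  -> 1 point(s)
  x = 10: RHS = 3, y in [5, 6]  -> 2 point(s)
Affine points: 11. Add the point at infinity: total = 12.

#E(F_11) = 12


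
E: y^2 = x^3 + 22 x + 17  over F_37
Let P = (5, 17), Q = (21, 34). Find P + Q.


P != Q, so use the chord formula.
s = (y2 - y1) / (x2 - x1) = (17) / (16) mod 37 = 8
x3 = s^2 - x1 - x2 mod 37 = 8^2 - 5 - 21 = 1
y3 = s (x1 - x3) - y1 mod 37 = 8 * (5 - 1) - 17 = 15

P + Q = (1, 15)


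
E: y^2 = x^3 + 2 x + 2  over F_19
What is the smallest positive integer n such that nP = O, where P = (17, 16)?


Compute successive multiples of P until we hit O:
  1P = (17, 16)
  2P = (1, 10)
  3P = (5, 17)
  4P = (4, 13)
  5P = (3, 15)
  6P = (15, 14)
  7P = (7, 13)
  8P = (12, 14)
  ... (continuing to 24P)
  24P = O

ord(P) = 24


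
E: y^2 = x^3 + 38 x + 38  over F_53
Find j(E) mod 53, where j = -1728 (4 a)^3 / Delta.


Delta = -16(4 a^3 + 27 b^2) mod 53 = 27
-1728 * (4 a)^3 = -1728 * (4*38)^3 mod 53 = 5
j = 5 * 27^(-1) mod 53 = 10

j = 10 (mod 53)


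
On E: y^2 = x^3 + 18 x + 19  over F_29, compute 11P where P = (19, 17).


k = 11 = 1011_2 (binary, LSB first: 1101)
Double-and-add from P = (19, 17):
  bit 0 = 1: acc = O + (19, 17) = (19, 17)
  bit 1 = 1: acc = (19, 17) + (27, 2) = (6, 13)
  bit 2 = 0: acc unchanged = (6, 13)
  bit 3 = 1: acc = (6, 13) + (3, 19) = (24, 23)

11P = (24, 23)


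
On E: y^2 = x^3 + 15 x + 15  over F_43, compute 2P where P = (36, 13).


Doubling: s = (3 x1^2 + a) / (2 y1)
s = (3*36^2 + 15) / (2*13) mod 43 = 36
x3 = s^2 - 2 x1 mod 43 = 36^2 - 2*36 = 20
y3 = s (x1 - x3) - y1 mod 43 = 36 * (36 - 20) - 13 = 4

2P = (20, 4)


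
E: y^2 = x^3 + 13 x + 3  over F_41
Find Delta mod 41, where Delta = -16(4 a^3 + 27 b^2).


4 a^3 + 27 b^2 = 4*13^3 + 27*3^2 = 8788 + 243 = 9031
Delta = -16 * (9031) = -144496
Delta mod 41 = 29

Delta = 29 (mod 41)


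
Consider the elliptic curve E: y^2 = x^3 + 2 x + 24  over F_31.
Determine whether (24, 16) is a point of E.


Check whether y^2 = x^3 + 2 x + 24 (mod 31) for (x, y) = (24, 16).
LHS: y^2 = 16^2 mod 31 = 8
RHS: x^3 + 2 x + 24 = 24^3 + 2*24 + 24 mod 31 = 8
LHS = RHS

Yes, on the curve


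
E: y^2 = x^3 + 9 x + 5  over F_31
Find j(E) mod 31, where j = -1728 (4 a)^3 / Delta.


Delta = -16(4 a^3 + 27 b^2) mod 31 = 18
-1728 * (4 a)^3 = -1728 * (4*9)^3 mod 31 = 8
j = 8 * 18^(-1) mod 31 = 28

j = 28 (mod 31)


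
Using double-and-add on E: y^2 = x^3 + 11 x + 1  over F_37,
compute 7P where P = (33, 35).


k = 7 = 111_2 (binary, LSB first: 111)
Double-and-add from P = (33, 35):
  bit 0 = 1: acc = O + (33, 35) = (33, 35)
  bit 1 = 1: acc = (33, 35) + (29, 17) = (23, 10)
  bit 2 = 1: acc = (23, 10) + (15, 10) = (36, 27)

7P = (36, 27)


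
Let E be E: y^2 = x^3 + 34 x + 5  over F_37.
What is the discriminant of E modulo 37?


4 a^3 + 27 b^2 = 4*34^3 + 27*5^2 = 157216 + 675 = 157891
Delta = -16 * (157891) = -2526256
Delta mod 37 = 30

Delta = 30 (mod 37)


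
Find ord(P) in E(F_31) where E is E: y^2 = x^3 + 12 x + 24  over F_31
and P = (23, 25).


Compute successive multiples of P until we hit O:
  1P = (23, 25)
  2P = (26, 26)
  3P = (20, 7)
  4P = (24, 0)
  5P = (20, 24)
  6P = (26, 5)
  7P = (23, 6)
  8P = O

ord(P) = 8


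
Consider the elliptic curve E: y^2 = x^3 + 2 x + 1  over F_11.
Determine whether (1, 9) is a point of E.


Check whether y^2 = x^3 + 2 x + 1 (mod 11) for (x, y) = (1, 9).
LHS: y^2 = 9^2 mod 11 = 4
RHS: x^3 + 2 x + 1 = 1^3 + 2*1 + 1 mod 11 = 4
LHS = RHS

Yes, on the curve


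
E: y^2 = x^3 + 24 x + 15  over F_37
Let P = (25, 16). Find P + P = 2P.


Doubling: s = (3 x1^2 + a) / (2 y1)
s = (3*25^2 + 24) / (2*16) mod 37 = 5
x3 = s^2 - 2 x1 mod 37 = 5^2 - 2*25 = 12
y3 = s (x1 - x3) - y1 mod 37 = 5 * (25 - 12) - 16 = 12

2P = (12, 12)


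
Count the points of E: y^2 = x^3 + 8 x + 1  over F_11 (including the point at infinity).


For each x in F_11, count y with y^2 = x^3 + 8 x + 1 mod 11:
  x = 0: RHS = 1, y in [1, 10]  -> 2 point(s)
  x = 2: RHS = 3, y in [5, 6]  -> 2 point(s)
  x = 4: RHS = 9, y in [3, 8]  -> 2 point(s)
  x = 5: RHS = 1, y in [1, 10]  -> 2 point(s)
  x = 6: RHS = 1, y in [1, 10]  -> 2 point(s)
  x = 7: RHS = 4, y in [2, 9]  -> 2 point(s)
  x = 8: RHS = 5, y in [4, 7]  -> 2 point(s)
  x = 10: RHS = 3, y in [5, 6]  -> 2 point(s)
Affine points: 16. Add the point at infinity: total = 17.

#E(F_11) = 17


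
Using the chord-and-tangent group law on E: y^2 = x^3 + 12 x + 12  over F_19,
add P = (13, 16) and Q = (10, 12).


P != Q, so use the chord formula.
s = (y2 - y1) / (x2 - x1) = (15) / (16) mod 19 = 14
x3 = s^2 - x1 - x2 mod 19 = 14^2 - 13 - 10 = 2
y3 = s (x1 - x3) - y1 mod 19 = 14 * (13 - 2) - 16 = 5

P + Q = (2, 5)


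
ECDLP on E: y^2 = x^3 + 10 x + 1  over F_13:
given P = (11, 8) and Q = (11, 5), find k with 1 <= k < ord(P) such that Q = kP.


Enumerate multiples of P until we hit Q = (11, 5):
  1P = (11, 8)
  2P = (0, 12)
  3P = (6, 2)
  4P = (12, 9)
  5P = (4, 12)
  6P = (10, 10)
  7P = (9, 1)
  8P = (2, 4)
  9P = (1, 8)
  10P = (1, 5)
  11P = (2, 9)
  12P = (9, 12)
  13P = (10, 3)
  14P = (4, 1)
  15P = (12, 4)
  16P = (6, 11)
  17P = (0, 1)
  18P = (11, 5)
Match found at i = 18.

k = 18


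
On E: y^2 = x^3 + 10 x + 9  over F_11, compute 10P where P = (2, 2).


k = 10 = 1010_2 (binary, LSB first: 0101)
Double-and-add from P = (2, 2):
  bit 0 = 0: acc unchanged = O
  bit 1 = 1: acc = O + (7, 9) = (7, 9)
  bit 2 = 0: acc unchanged = (7, 9)
  bit 3 = 1: acc = (7, 9) + (3, 0) = (4, 6)

10P = (4, 6)


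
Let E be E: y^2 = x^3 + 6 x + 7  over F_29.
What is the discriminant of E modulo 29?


4 a^3 + 27 b^2 = 4*6^3 + 27*7^2 = 864 + 1323 = 2187
Delta = -16 * (2187) = -34992
Delta mod 29 = 11

Delta = 11 (mod 29)


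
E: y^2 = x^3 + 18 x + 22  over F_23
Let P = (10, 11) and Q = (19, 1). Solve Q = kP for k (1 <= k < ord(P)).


Enumerate multiples of P until we hit Q = (19, 1):
  1P = (10, 11)
  2P = (19, 22)
  3P = (6, 22)
  4P = (16, 17)
  5P = (21, 1)
  6P = (1, 8)
  7P = (7, 13)
  8P = (9, 19)
  9P = (22, 16)
  10P = (22, 7)
  11P = (9, 4)
  12P = (7, 10)
  13P = (1, 15)
  14P = (21, 22)
  15P = (16, 6)
  16P = (6, 1)
  17P = (19, 1)
Match found at i = 17.

k = 17


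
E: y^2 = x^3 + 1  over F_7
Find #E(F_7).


For each x in F_7, count y with y^2 = x^3 + 0 x + 1 mod 7:
  x = 0: RHS = 1, y in [1, 6]  -> 2 point(s)
  x = 1: RHS = 2, y in [3, 4]  -> 2 point(s)
  x = 2: RHS = 2, y in [3, 4]  -> 2 point(s)
  x = 3: RHS = 0, y in [0]  -> 1 point(s)
  x = 4: RHS = 2, y in [3, 4]  -> 2 point(s)
  x = 5: RHS = 0, y in [0]  -> 1 point(s)
  x = 6: RHS = 0, y in [0]  -> 1 point(s)
Affine points: 11. Add the point at infinity: total = 12.

#E(F_7) = 12


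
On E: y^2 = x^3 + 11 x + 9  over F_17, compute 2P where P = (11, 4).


Doubling: s = (3 x1^2 + a) / (2 y1)
s = (3*11^2 + 11) / (2*4) mod 17 = 0
x3 = s^2 - 2 x1 mod 17 = 0^2 - 2*11 = 12
y3 = s (x1 - x3) - y1 mod 17 = 0 * (11 - 12) - 4 = 13

2P = (12, 13)


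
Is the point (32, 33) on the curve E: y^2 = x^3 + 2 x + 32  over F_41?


Check whether y^2 = x^3 + 2 x + 32 (mod 41) for (x, y) = (32, 33).
LHS: y^2 = 33^2 mod 41 = 23
RHS: x^3 + 2 x + 32 = 32^3 + 2*32 + 32 mod 41 = 23
LHS = RHS

Yes, on the curve


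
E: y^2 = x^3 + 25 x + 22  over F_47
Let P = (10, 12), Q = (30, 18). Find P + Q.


P != Q, so use the chord formula.
s = (y2 - y1) / (x2 - x1) = (6) / (20) mod 47 = 5
x3 = s^2 - x1 - x2 mod 47 = 5^2 - 10 - 30 = 32
y3 = s (x1 - x3) - y1 mod 47 = 5 * (10 - 32) - 12 = 19

P + Q = (32, 19)


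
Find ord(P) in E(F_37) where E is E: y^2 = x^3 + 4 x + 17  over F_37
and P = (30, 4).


Compute successive multiples of P until we hit O:
  1P = (30, 4)
  2P = (2, 25)
  3P = (31, 6)
  4P = (17, 22)
  5P = (16, 25)
  6P = (21, 1)
  7P = (19, 12)
  8P = (24, 32)
  ... (continuing to 35P)
  35P = O

ord(P) = 35


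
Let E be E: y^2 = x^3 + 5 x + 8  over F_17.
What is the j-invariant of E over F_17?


Delta = -16(4 a^3 + 27 b^2) mod 17 = 1
-1728 * (4 a)^3 = -1728 * (4*5)^3 mod 17 = 9
j = 9 * 1^(-1) mod 17 = 9

j = 9 (mod 17)


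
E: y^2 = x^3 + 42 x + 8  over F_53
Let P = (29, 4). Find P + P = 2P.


Doubling: s = (3 x1^2 + a) / (2 y1)
s = (3*29^2 + 42) / (2*4) mod 53 = 49
x3 = s^2 - 2 x1 mod 53 = 49^2 - 2*29 = 11
y3 = s (x1 - x3) - y1 mod 53 = 49 * (29 - 11) - 4 = 30

2P = (11, 30)


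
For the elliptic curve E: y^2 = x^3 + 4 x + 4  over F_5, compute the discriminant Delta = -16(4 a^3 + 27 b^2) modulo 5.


4 a^3 + 27 b^2 = 4*4^3 + 27*4^2 = 256 + 432 = 688
Delta = -16 * (688) = -11008
Delta mod 5 = 2

Delta = 2 (mod 5)


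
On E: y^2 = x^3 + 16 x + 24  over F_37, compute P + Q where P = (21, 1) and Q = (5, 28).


P != Q, so use the chord formula.
s = (y2 - y1) / (x2 - x1) = (27) / (21) mod 37 = 33
x3 = s^2 - x1 - x2 mod 37 = 33^2 - 21 - 5 = 27
y3 = s (x1 - x3) - y1 mod 37 = 33 * (21 - 27) - 1 = 23

P + Q = (27, 23)


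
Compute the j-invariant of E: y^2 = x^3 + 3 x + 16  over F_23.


Delta = -16(4 a^3 + 27 b^2) mod 23 = 12
-1728 * (4 a)^3 = -1728 * (4*3)^3 mod 23 = 14
j = 14 * 12^(-1) mod 23 = 5

j = 5 (mod 23)


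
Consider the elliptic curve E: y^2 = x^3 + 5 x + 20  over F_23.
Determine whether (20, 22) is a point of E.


Check whether y^2 = x^3 + 5 x + 20 (mod 23) for (x, y) = (20, 22).
LHS: y^2 = 22^2 mod 23 = 1
RHS: x^3 + 5 x + 20 = 20^3 + 5*20 + 20 mod 23 = 1
LHS = RHS

Yes, on the curve


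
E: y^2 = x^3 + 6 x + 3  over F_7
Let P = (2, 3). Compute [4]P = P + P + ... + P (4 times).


k = 4 = 100_2 (binary, LSB first: 001)
Double-and-add from P = (2, 3):
  bit 0 = 0: acc unchanged = O
  bit 1 = 0: acc unchanged = O
  bit 2 = 1: acc = O + (5, 5) = (5, 5)

4P = (5, 5)


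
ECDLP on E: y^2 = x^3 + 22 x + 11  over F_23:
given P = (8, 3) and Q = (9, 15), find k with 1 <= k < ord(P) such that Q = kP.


Enumerate multiples of P until we hit Q = (9, 15):
  1P = (8, 3)
  2P = (9, 15)
Match found at i = 2.

k = 2


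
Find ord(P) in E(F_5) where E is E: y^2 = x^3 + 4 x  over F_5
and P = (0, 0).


Compute successive multiples of P until we hit O:
  1P = (0, 0)
  2P = O

ord(P) = 2


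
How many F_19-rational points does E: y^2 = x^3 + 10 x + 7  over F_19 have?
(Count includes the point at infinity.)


For each x in F_19, count y with y^2 = x^3 + 10 x + 7 mod 19:
  x = 0: RHS = 7, y in [8, 11]  -> 2 point(s)
  x = 2: RHS = 16, y in [4, 15]  -> 2 point(s)
  x = 3: RHS = 7, y in [8, 11]  -> 2 point(s)
  x = 4: RHS = 16, y in [4, 15]  -> 2 point(s)
  x = 5: RHS = 11, y in [7, 12]  -> 2 point(s)
  x = 6: RHS = 17, y in [6, 13]  -> 2 point(s)
  x = 9: RHS = 9, y in [3, 16]  -> 2 point(s)
  x = 10: RHS = 5, y in [9, 10]  -> 2 point(s)
  x = 11: RHS = 4, y in [2, 17]  -> 2 point(s)
  x = 13: RHS = 16, y in [4, 15]  -> 2 point(s)
  x = 15: RHS = 17, y in [6, 13]  -> 2 point(s)
  x = 16: RHS = 7, y in [8, 11]  -> 2 point(s)
  x = 17: RHS = 17, y in [6, 13]  -> 2 point(s)
Affine points: 26. Add the point at infinity: total = 27.

#E(F_19) = 27


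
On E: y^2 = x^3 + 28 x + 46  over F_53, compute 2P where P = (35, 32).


Doubling: s = (3 x1^2 + a) / (2 y1)
s = (3*35^2 + 28) / (2*32) mod 53 = 9
x3 = s^2 - 2 x1 mod 53 = 9^2 - 2*35 = 11
y3 = s (x1 - x3) - y1 mod 53 = 9 * (35 - 11) - 32 = 25

2P = (11, 25)


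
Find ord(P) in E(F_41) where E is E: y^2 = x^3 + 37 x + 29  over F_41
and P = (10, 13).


Compute successive multiples of P until we hit O:
  1P = (10, 13)
  2P = (23, 3)
  3P = (28, 4)
  4P = (34, 40)
  5P = (13, 40)
  6P = (17, 6)
  7P = (15, 33)
  8P = (32, 22)
  ... (continuing to 19P)
  19P = O

ord(P) = 19


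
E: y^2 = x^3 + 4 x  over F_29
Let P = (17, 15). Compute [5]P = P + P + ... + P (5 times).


k = 5 = 101_2 (binary, LSB first: 101)
Double-and-add from P = (17, 15):
  bit 0 = 1: acc = O + (17, 15) = (17, 15)
  bit 1 = 0: acc unchanged = (17, 15)
  bit 2 = 1: acc = (17, 15) + (1, 11) = (2, 25)

5P = (2, 25)


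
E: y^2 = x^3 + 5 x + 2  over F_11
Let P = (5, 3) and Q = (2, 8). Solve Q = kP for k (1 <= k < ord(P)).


Enumerate multiples of P until we hit Q = (2, 8):
  1P = (5, 3)
  2P = (4, 3)
  3P = (2, 8)
Match found at i = 3.

k = 3


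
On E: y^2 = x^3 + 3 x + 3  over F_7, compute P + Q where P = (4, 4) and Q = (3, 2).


P != Q, so use the chord formula.
s = (y2 - y1) / (x2 - x1) = (5) / (6) mod 7 = 2
x3 = s^2 - x1 - x2 mod 7 = 2^2 - 4 - 3 = 4
y3 = s (x1 - x3) - y1 mod 7 = 2 * (4 - 4) - 4 = 3

P + Q = (4, 3)


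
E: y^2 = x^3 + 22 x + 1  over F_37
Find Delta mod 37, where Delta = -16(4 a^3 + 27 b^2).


4 a^3 + 27 b^2 = 4*22^3 + 27*1^2 = 42592 + 27 = 42619
Delta = -16 * (42619) = -681904
Delta mod 37 = 6

Delta = 6 (mod 37)


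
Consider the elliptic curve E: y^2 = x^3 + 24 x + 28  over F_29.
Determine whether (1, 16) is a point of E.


Check whether y^2 = x^3 + 24 x + 28 (mod 29) for (x, y) = (1, 16).
LHS: y^2 = 16^2 mod 29 = 24
RHS: x^3 + 24 x + 28 = 1^3 + 24*1 + 28 mod 29 = 24
LHS = RHS

Yes, on the curve


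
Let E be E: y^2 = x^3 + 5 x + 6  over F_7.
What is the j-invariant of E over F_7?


Delta = -16(4 a^3 + 27 b^2) mod 7 = 3
-1728 * (4 a)^3 = -1728 * (4*5)^3 mod 7 = 6
j = 6 * 3^(-1) mod 7 = 2

j = 2 (mod 7)


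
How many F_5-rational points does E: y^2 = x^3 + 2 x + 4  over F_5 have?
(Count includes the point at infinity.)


For each x in F_5, count y with y^2 = x^3 + 2 x + 4 mod 5:
  x = 0: RHS = 4, y in [2, 3]  -> 2 point(s)
  x = 2: RHS = 1, y in [1, 4]  -> 2 point(s)
  x = 4: RHS = 1, y in [1, 4]  -> 2 point(s)
Affine points: 6. Add the point at infinity: total = 7.

#E(F_5) = 7


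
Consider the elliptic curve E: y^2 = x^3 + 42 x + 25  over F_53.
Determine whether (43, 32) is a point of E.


Check whether y^2 = x^3 + 42 x + 25 (mod 53) for (x, y) = (43, 32).
LHS: y^2 = 32^2 mod 53 = 17
RHS: x^3 + 42 x + 25 = 43^3 + 42*43 + 25 mod 53 = 36
LHS != RHS

No, not on the curve


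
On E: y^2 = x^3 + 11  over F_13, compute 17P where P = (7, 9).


k = 17 = 10001_2 (binary, LSB first: 10001)
Double-and-add from P = (7, 9):
  bit 0 = 1: acc = O + (7, 9) = (7, 9)
  bit 1 = 0: acc unchanged = (7, 9)
  bit 2 = 0: acc unchanged = (7, 9)
  bit 3 = 0: acc unchanged = (7, 9)
  bit 4 = 1: acc = (7, 9) + (1, 8) = (9, 8)

17P = (9, 8)


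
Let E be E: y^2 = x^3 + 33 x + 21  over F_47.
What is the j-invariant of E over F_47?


Delta = -16(4 a^3 + 27 b^2) mod 47 = 3
-1728 * (4 a)^3 = -1728 * (4*33)^3 mod 47 = 18
j = 18 * 3^(-1) mod 47 = 6

j = 6 (mod 47)


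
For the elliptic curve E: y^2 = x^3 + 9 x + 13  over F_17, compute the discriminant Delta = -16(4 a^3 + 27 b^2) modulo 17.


4 a^3 + 27 b^2 = 4*9^3 + 27*13^2 = 2916 + 4563 = 7479
Delta = -16 * (7479) = -119664
Delta mod 17 = 16

Delta = 16 (mod 17)


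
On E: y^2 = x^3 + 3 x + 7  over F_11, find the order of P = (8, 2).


Compute successive multiples of P until we hit O:
  1P = (8, 2)
  2P = (10, 5)
  3P = (9, 2)
  4P = (5, 9)
  5P = (1, 0)
  6P = (5, 2)
  7P = (9, 9)
  8P = (10, 6)
  ... (continuing to 10P)
  10P = O

ord(P) = 10


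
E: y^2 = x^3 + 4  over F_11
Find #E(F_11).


For each x in F_11, count y with y^2 = x^3 + 0 x + 4 mod 11:
  x = 0: RHS = 4, y in [2, 9]  -> 2 point(s)
  x = 1: RHS = 5, y in [4, 7]  -> 2 point(s)
  x = 2: RHS = 1, y in [1, 10]  -> 2 point(s)
  x = 3: RHS = 9, y in [3, 8]  -> 2 point(s)
  x = 6: RHS = 0, y in [0]  -> 1 point(s)
  x = 10: RHS = 3, y in [5, 6]  -> 2 point(s)
Affine points: 11. Add the point at infinity: total = 12.

#E(F_11) = 12


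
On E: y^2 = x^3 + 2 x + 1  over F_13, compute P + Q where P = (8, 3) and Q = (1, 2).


P != Q, so use the chord formula.
s = (y2 - y1) / (x2 - x1) = (12) / (6) mod 13 = 2
x3 = s^2 - x1 - x2 mod 13 = 2^2 - 8 - 1 = 8
y3 = s (x1 - x3) - y1 mod 13 = 2 * (8 - 8) - 3 = 10

P + Q = (8, 10)


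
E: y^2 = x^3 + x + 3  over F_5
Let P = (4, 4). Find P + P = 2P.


Doubling: s = (3 x1^2 + a) / (2 y1)
s = (3*4^2 + 1) / (2*4) mod 5 = 3
x3 = s^2 - 2 x1 mod 5 = 3^2 - 2*4 = 1
y3 = s (x1 - x3) - y1 mod 5 = 3 * (4 - 1) - 4 = 0

2P = (1, 0)


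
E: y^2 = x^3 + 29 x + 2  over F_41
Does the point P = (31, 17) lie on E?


Check whether y^2 = x^3 + 29 x + 2 (mod 41) for (x, y) = (31, 17).
LHS: y^2 = 17^2 mod 41 = 2
RHS: x^3 + 29 x + 2 = 31^3 + 29*31 + 2 mod 41 = 24
LHS != RHS

No, not on the curve


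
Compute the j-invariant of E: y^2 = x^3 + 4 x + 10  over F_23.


Delta = -16(4 a^3 + 27 b^2) mod 23 = 15
-1728 * (4 a)^3 = -1728 * (4*4)^3 mod 23 = 17
j = 17 * 15^(-1) mod 23 = 18

j = 18 (mod 23)


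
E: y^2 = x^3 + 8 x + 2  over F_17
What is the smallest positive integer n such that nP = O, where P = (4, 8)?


Compute successive multiples of P until we hit O:
  1P = (4, 8)
  2P = (0, 6)
  3P = (9, 15)
  4P = (8, 0)
  5P = (9, 2)
  6P = (0, 11)
  7P = (4, 9)
  8P = O

ord(P) = 8


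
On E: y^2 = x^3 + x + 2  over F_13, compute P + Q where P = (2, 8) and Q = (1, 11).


P != Q, so use the chord formula.
s = (y2 - y1) / (x2 - x1) = (3) / (12) mod 13 = 10
x3 = s^2 - x1 - x2 mod 13 = 10^2 - 2 - 1 = 6
y3 = s (x1 - x3) - y1 mod 13 = 10 * (2 - 6) - 8 = 4

P + Q = (6, 4)


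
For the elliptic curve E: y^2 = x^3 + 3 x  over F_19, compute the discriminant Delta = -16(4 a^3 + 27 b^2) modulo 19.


4 a^3 + 27 b^2 = 4*3^3 + 27*0^2 = 108 + 0 = 108
Delta = -16 * (108) = -1728
Delta mod 19 = 1

Delta = 1 (mod 19)


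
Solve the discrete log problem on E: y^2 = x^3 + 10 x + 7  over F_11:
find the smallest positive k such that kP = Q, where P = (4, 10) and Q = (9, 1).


Enumerate multiples of P until we hit Q = (9, 1):
  1P = (4, 10)
  2P = (8, 7)
  3P = (3, 3)
  4P = (9, 10)
  5P = (9, 1)
Match found at i = 5.

k = 5


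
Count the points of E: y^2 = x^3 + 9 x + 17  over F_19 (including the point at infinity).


For each x in F_19, count y with y^2 = x^3 + 9 x + 17 mod 19:
  x = 0: RHS = 17, y in [6, 13]  -> 2 point(s)
  x = 2: RHS = 5, y in [9, 10]  -> 2 point(s)
  x = 5: RHS = 16, y in [4, 15]  -> 2 point(s)
  x = 7: RHS = 5, y in [9, 10]  -> 2 point(s)
  x = 10: RHS = 5, y in [9, 10]  -> 2 point(s)
  x = 16: RHS = 1, y in [1, 18]  -> 2 point(s)
  x = 18: RHS = 7, y in [8, 11]  -> 2 point(s)
Affine points: 14. Add the point at infinity: total = 15.

#E(F_19) = 15


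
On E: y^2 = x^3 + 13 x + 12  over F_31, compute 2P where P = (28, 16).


Doubling: s = (3 x1^2 + a) / (2 y1)
s = (3*28^2 + 13) / (2*16) mod 31 = 9
x3 = s^2 - 2 x1 mod 31 = 9^2 - 2*28 = 25
y3 = s (x1 - x3) - y1 mod 31 = 9 * (28 - 25) - 16 = 11

2P = (25, 11)


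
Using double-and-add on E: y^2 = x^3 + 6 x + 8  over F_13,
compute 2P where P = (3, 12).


k = 2 = 10_2 (binary, LSB first: 01)
Double-and-add from P = (3, 12):
  bit 0 = 0: acc unchanged = O
  bit 1 = 1: acc = O + (3, 1) = (3, 1)

2P = (3, 1)


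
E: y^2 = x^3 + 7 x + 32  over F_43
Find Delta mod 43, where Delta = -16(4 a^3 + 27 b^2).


4 a^3 + 27 b^2 = 4*7^3 + 27*32^2 = 1372 + 27648 = 29020
Delta = -16 * (29020) = -464320
Delta mod 43 = 37

Delta = 37 (mod 43)


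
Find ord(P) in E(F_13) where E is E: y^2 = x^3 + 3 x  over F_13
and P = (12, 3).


Compute successive multiples of P until we hit O:
  1P = (12, 3)
  2P = (3, 6)
  3P = (1, 2)
  4P = (10, 9)
  5P = (0, 0)
  6P = (10, 4)
  7P = (1, 11)
  8P = (3, 7)
  ... (continuing to 10P)
  10P = O

ord(P) = 10


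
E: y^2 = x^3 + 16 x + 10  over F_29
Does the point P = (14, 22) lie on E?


Check whether y^2 = x^3 + 16 x + 10 (mod 29) for (x, y) = (14, 22).
LHS: y^2 = 22^2 mod 29 = 20
RHS: x^3 + 16 x + 10 = 14^3 + 16*14 + 10 mod 29 = 20
LHS = RHS

Yes, on the curve


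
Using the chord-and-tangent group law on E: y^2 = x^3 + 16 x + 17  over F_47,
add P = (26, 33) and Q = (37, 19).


P != Q, so use the chord formula.
s = (y2 - y1) / (x2 - x1) = (33) / (11) mod 47 = 3
x3 = s^2 - x1 - x2 mod 47 = 3^2 - 26 - 37 = 40
y3 = s (x1 - x3) - y1 mod 47 = 3 * (26 - 40) - 33 = 19

P + Q = (40, 19)
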